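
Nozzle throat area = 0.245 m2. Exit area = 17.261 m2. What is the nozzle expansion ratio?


AR = 17.261 / 0.245 = 70.5

70.5


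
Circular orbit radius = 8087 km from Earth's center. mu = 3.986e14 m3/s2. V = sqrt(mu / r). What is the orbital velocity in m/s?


V = sqrt(3.986e14 / 8087000) = 7021 m/s

7021 m/s


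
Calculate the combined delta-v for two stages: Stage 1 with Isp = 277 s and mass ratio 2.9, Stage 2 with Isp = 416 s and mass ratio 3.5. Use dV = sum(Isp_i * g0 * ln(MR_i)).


dV1 = 277 * 9.81 * ln(2.9) = 2893.2 m/s
dV2 = 416 * 9.81 * ln(3.5) = 5112.5 m/s
Total dV = 2893.2 + 5112.5 = 8005.7 m/s ~ 8006 m/s

8006 m/s


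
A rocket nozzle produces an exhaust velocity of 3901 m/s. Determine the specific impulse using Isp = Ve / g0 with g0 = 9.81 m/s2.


Isp = Ve / g0 = 3901 / 9.81 = 397.7 s

397.7 s


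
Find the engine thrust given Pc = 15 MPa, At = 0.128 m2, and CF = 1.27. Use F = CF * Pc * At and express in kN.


F = 1.27 * 15e6 * 0.128 = 2.4384e+06 N = 2438.4 kN

2438.4 kN


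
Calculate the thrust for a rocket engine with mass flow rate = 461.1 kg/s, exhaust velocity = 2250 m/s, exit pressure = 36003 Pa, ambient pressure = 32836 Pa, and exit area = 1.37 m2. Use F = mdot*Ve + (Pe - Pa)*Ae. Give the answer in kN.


F = 461.1 * 2250 + (36003 - 32836) * 1.37 = 1.0418e+06 N = 1041.8 kN

1041.8 kN


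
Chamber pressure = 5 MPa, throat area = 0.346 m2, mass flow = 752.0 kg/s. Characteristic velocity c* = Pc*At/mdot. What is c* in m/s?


c* = 5e6 * 0.346 / 752.0 = 2301 m/s

2301 m/s


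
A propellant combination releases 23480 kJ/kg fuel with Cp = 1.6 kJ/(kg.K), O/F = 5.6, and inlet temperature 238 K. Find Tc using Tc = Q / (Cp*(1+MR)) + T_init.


Tc = 23480 / (1.6 * (1 + 5.6)) + 238 = 2461 K

2461 K


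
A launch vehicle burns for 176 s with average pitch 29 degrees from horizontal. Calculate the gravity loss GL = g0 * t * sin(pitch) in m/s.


GL = 9.81 * 176 * sin(29 deg) = 837 m/s

837 m/s


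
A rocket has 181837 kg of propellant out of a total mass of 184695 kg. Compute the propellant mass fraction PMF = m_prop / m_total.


PMF = 181837 / 184695 = 0.985

0.985


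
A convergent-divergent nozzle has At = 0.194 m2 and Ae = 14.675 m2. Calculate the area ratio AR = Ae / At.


AR = 14.675 / 0.194 = 75.6

75.6


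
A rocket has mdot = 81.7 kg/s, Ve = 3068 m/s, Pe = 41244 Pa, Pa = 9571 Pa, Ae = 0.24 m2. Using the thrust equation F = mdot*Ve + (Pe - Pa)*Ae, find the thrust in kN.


F = 81.7 * 3068 + (41244 - 9571) * 0.24 = 258257.0 N = 258.3 kN

258.3 kN


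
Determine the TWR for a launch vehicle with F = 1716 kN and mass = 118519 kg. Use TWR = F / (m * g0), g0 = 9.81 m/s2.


TWR = 1716000 / (118519 * 9.81) = 1.48

1.48


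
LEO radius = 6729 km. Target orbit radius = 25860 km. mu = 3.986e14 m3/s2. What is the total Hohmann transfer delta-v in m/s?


V1 = sqrt(mu/r1) = 7696.5 m/s
dV1 = V1*(sqrt(2*r2/(r1+r2)) - 1) = 1999.38 m/s
V2 = sqrt(mu/r2) = 3926.04 m/s
dV2 = V2*(1 - sqrt(2*r1/(r1+r2))) = 1403.08 m/s
Total dV = 3402 m/s

3402 m/s


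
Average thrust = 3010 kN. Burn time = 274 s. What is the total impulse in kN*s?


It = 3010 * 274 = 824740 kN*s

824740 kN*s


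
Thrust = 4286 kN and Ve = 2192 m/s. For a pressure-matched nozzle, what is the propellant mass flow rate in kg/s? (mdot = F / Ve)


mdot = F / Ve = 4286000 / 2192 = 1955.3 kg/s

1955.3 kg/s


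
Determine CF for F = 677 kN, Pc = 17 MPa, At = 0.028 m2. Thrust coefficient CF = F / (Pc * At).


CF = 677000 / (17e6 * 0.028) = 1.42

1.42


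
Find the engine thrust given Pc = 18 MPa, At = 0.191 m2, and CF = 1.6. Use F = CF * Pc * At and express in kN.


F = 1.6 * 18e6 * 0.191 = 5.5008e+06 N = 5500.8 kN

5500.8 kN


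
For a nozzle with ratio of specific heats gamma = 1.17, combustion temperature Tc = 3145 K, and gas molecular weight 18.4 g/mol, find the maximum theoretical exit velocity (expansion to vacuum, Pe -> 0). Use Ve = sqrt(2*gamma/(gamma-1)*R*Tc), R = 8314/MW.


R = 8314 / 18.4 = 451.85 J/(kg.K)
Ve = sqrt(2 * 1.17 / (1.17 - 1) * 451.85 * 3145) = 4423 m/s

4423 m/s


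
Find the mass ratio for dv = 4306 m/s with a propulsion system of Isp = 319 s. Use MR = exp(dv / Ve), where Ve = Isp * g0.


Ve = 319 * 9.81 = 3129.39 m/s
MR = exp(4306 / 3129.39) = 3.959

3.959


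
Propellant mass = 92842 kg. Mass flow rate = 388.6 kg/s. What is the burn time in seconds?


tb = 92842 / 388.6 = 238.9 s

238.9 s


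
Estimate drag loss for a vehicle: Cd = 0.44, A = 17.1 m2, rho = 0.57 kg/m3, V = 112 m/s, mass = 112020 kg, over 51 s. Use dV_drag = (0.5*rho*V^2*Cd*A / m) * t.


D = 0.5 * 0.57 * 112^2 * 0.44 * 17.1 = 26898.6 N
a = 26898.6 / 112020 = 0.2401 m/s2
dV = 0.2401 * 51 = 12.2 m/s

12.2 m/s


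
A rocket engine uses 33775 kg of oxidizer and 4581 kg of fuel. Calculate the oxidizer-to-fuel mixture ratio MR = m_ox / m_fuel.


MR = 33775 / 4581 = 7.37

7.37


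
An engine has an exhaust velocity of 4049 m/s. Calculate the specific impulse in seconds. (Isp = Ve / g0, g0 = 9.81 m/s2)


Isp = Ve / g0 = 4049 / 9.81 = 412.7 s

412.7 s


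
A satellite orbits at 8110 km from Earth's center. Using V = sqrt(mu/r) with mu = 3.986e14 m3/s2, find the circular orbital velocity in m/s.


V = sqrt(3.986e14 / 8110000) = 7011 m/s

7011 m/s


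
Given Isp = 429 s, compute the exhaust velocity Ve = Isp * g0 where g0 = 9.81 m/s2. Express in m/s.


Ve = Isp * g0 = 429 * 9.81 = 4208.5 m/s

4208.5 m/s


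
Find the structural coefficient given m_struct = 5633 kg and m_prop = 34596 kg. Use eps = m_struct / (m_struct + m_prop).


eps = 5633 / (5633 + 34596) = 0.14

0.14


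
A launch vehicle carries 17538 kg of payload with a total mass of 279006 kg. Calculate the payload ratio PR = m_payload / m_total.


PR = 17538 / 279006 = 0.0629

0.0629


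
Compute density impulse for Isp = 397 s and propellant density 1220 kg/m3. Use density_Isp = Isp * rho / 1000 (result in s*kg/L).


rho*Isp = 397 * 1220 / 1000 = 484 s*kg/L

484 s*kg/L


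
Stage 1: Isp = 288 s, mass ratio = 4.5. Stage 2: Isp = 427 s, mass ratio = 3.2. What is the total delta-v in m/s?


dV1 = 288 * 9.81 * ln(4.5) = 4249.4 m/s
dV2 = 427 * 9.81 * ln(3.2) = 4872.3 m/s
Total dV = 4249.4 + 4872.3 = 9121.7 m/s ~ 9122 m/s

9122 m/s


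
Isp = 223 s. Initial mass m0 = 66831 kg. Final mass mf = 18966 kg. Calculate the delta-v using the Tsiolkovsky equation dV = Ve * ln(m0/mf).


Ve = 223 * 9.81 = 2187.63 m/s
dV = 2187.63 * ln(66831/18966) = 2755 m/s

2755 m/s


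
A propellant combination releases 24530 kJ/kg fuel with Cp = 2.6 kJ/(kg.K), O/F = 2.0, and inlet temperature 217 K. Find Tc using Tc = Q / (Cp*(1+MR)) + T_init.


Tc = 24530 / (2.6 * (1 + 2.0)) + 217 = 3362 K

3362 K


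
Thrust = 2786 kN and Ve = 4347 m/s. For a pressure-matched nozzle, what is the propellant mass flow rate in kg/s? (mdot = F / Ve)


mdot = F / Ve = 2786000 / 4347 = 640.9 kg/s

640.9 kg/s


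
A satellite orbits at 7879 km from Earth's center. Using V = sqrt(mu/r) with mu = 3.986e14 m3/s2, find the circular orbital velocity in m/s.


V = sqrt(3.986e14 / 7879000) = 7113 m/s

7113 m/s


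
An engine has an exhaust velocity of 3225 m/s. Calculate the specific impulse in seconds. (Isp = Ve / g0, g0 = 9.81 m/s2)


Isp = Ve / g0 = 3225 / 9.81 = 328.7 s

328.7 s


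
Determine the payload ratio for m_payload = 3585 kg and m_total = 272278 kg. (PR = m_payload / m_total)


PR = 3585 / 272278 = 0.0132

0.0132


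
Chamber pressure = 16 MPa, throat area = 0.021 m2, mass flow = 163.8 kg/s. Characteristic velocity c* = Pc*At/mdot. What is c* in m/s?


c* = 16e6 * 0.021 / 163.8 = 2051 m/s

2051 m/s


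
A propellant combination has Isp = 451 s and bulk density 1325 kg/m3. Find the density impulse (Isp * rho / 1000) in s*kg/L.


rho*Isp = 451 * 1325 / 1000 = 598 s*kg/L

598 s*kg/L


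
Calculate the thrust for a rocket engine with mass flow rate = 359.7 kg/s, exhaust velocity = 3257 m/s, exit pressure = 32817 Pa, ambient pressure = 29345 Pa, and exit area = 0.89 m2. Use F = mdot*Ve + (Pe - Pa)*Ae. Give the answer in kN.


F = 359.7 * 3257 + (32817 - 29345) * 0.89 = 1.1746e+06 N = 1174.6 kN

1174.6 kN


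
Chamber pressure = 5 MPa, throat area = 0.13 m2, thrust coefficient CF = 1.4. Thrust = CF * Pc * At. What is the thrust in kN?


F = 1.4 * 5e6 * 0.13 = 910000.0 N = 910.0 kN

910.0 kN


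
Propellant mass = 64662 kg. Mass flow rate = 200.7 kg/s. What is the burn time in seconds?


tb = 64662 / 200.7 = 322.2 s

322.2 s


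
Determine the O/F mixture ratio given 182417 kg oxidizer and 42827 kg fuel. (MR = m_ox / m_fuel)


MR = 182417 / 42827 = 4.26

4.26


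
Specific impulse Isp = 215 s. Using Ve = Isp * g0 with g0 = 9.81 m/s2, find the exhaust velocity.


Ve = Isp * g0 = 215 * 9.81 = 2109.2 m/s

2109.2 m/s


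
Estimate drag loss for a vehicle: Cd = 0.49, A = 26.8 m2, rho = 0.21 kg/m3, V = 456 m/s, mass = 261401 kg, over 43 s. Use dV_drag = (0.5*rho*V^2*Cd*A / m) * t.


D = 0.5 * 0.21 * 456^2 * 0.49 * 26.8 = 286714.63 N
a = 286714.63 / 261401 = 1.0968 m/s2
dV = 1.0968 * 43 = 47.2 m/s

47.2 m/s


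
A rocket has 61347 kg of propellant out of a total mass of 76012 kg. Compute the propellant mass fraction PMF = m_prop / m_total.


PMF = 61347 / 76012 = 0.807

0.807


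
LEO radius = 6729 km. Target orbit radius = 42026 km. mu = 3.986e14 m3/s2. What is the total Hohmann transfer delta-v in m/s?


V1 = sqrt(mu/r1) = 7696.5 m/s
dV1 = V1*(sqrt(2*r2/(r1+r2)) - 1) = 2409.0 m/s
V2 = sqrt(mu/r2) = 3079.71 m/s
dV2 = V2*(1 - sqrt(2*r1/(r1+r2))) = 1461.66 m/s
Total dV = 3871 m/s

3871 m/s


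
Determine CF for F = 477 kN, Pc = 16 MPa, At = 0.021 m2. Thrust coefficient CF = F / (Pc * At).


CF = 477000 / (16e6 * 0.021) = 1.42

1.42


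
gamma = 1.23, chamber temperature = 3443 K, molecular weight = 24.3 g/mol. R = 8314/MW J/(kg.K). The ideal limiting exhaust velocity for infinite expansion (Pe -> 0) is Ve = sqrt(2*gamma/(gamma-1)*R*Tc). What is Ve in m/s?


R = 8314 / 24.3 = 342.14 J/(kg.K)
Ve = sqrt(2 * 1.23 / (1.23 - 1) * 342.14 * 3443) = 3550 m/s

3550 m/s


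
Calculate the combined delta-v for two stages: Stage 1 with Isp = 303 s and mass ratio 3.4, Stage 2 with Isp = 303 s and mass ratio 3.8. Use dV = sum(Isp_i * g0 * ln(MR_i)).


dV1 = 303 * 9.81 * ln(3.4) = 3637.6 m/s
dV2 = 303 * 9.81 * ln(3.8) = 3968.2 m/s
Total dV = 3637.6 + 3968.2 = 7605.8 m/s ~ 7606 m/s

7606 m/s


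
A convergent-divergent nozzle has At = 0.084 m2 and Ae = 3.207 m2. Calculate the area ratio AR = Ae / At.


AR = 3.207 / 0.084 = 38.2

38.2


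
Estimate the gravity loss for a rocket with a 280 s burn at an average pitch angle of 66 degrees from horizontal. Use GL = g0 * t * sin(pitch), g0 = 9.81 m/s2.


GL = 9.81 * 280 * sin(66 deg) = 2509 m/s

2509 m/s


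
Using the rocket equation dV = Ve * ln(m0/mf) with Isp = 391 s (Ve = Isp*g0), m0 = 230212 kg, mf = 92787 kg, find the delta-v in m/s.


Ve = 391 * 9.81 = 3835.71 m/s
dV = 3835.71 * ln(230212/92787) = 3485 m/s

3485 m/s


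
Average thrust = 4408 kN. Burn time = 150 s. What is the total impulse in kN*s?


It = 4408 * 150 = 661200 kN*s

661200 kN*s


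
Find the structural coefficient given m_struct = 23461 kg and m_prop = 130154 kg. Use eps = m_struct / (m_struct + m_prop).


eps = 23461 / (23461 + 130154) = 0.1527

0.1527


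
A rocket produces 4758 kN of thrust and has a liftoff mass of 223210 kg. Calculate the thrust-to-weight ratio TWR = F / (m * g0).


TWR = 4758000 / (223210 * 9.81) = 2.17

2.17


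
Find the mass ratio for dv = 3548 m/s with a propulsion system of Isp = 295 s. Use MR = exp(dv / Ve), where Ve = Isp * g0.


Ve = 295 * 9.81 = 2893.95 m/s
MR = exp(3548 / 2893.95) = 3.408

3.408


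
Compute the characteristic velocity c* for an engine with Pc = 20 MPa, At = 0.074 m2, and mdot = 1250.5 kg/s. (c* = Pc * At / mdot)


c* = 20e6 * 0.074 / 1250.5 = 1184 m/s

1184 m/s


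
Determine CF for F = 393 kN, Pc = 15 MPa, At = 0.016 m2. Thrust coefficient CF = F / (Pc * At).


CF = 393000 / (15e6 * 0.016) = 1.64

1.64


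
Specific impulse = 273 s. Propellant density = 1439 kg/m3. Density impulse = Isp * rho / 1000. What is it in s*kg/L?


rho*Isp = 273 * 1439 / 1000 = 393 s*kg/L

393 s*kg/L


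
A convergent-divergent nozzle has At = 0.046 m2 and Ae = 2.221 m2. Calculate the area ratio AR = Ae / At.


AR = 2.221 / 0.046 = 48.3

48.3


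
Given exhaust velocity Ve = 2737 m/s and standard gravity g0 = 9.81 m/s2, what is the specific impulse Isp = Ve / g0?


Isp = Ve / g0 = 2737 / 9.81 = 279.0 s

279.0 s


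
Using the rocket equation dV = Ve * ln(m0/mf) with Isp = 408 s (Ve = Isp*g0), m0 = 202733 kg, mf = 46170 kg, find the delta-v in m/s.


Ve = 408 * 9.81 = 4002.48 m/s
dV = 4002.48 * ln(202733/46170) = 5922 m/s

5922 m/s


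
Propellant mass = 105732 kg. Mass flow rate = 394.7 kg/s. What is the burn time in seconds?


tb = 105732 / 394.7 = 267.9 s

267.9 s


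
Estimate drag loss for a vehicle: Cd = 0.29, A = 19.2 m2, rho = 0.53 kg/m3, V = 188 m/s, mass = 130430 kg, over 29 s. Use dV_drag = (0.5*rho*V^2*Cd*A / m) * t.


D = 0.5 * 0.53 * 188^2 * 0.29 * 19.2 = 52150.78 N
a = 52150.78 / 130430 = 0.3998 m/s2
dV = 0.3998 * 29 = 11.6 m/s

11.6 m/s


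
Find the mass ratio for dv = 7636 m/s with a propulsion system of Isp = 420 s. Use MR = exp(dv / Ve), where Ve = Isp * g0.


Ve = 420 * 9.81 = 4120.2 m/s
MR = exp(7636 / 4120.2) = 6.381

6.381


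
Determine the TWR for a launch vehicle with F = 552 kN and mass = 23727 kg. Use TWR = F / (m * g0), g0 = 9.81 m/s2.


TWR = 552000 / (23727 * 9.81) = 2.37

2.37


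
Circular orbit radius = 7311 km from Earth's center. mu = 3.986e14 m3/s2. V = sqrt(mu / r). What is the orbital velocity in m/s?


V = sqrt(3.986e14 / 7311000) = 7384 m/s

7384 m/s


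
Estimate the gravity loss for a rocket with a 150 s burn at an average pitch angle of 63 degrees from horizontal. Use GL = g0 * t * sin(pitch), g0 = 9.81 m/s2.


GL = 9.81 * 150 * sin(63 deg) = 1311 m/s

1311 m/s


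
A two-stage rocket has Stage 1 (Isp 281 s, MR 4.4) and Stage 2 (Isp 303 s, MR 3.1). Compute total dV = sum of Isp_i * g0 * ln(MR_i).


dV1 = 281 * 9.81 * ln(4.4) = 4084.2 m/s
dV2 = 303 * 9.81 * ln(3.1) = 3363.0 m/s
Total dV = 4084.2 + 3363.0 = 7447.2 m/s ~ 7447 m/s

7447 m/s


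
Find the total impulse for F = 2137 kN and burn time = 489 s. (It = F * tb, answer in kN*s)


It = 2137 * 489 = 1044993 kN*s

1044993 kN*s


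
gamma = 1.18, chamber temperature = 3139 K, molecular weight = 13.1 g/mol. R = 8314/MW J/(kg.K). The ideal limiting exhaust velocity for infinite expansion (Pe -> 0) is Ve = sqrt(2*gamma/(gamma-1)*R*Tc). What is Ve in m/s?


R = 8314 / 13.1 = 634.66 J/(kg.K)
Ve = sqrt(2 * 1.18 / (1.18 - 1) * 634.66 * 3139) = 5111 m/s

5111 m/s


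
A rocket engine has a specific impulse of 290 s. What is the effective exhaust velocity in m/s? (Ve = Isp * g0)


Ve = Isp * g0 = 290 * 9.81 = 2844.9 m/s

2844.9 m/s


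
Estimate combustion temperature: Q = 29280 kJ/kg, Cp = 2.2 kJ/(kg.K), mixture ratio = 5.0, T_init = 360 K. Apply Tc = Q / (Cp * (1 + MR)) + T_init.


Tc = 29280 / (2.2 * (1 + 5.0)) + 360 = 2578 K

2578 K


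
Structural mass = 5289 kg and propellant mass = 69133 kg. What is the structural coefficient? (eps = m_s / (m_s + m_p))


eps = 5289 / (5289 + 69133) = 0.0711

0.0711


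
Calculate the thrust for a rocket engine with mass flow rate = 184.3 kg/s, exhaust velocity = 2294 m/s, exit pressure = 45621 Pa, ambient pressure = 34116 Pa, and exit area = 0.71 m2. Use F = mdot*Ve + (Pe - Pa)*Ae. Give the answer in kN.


F = 184.3 * 2294 + (45621 - 34116) * 0.71 = 430953.0 N = 431.0 kN

431.0 kN


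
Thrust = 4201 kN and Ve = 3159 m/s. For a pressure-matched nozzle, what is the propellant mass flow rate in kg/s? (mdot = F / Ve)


mdot = F / Ve = 4201000 / 3159 = 1329.9 kg/s

1329.9 kg/s


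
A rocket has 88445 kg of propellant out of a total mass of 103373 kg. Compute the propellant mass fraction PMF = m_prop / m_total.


PMF = 88445 / 103373 = 0.856

0.856


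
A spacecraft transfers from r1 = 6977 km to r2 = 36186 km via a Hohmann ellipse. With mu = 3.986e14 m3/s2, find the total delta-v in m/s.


V1 = sqrt(mu/r1) = 7558.48 m/s
dV1 = V1*(sqrt(2*r2/(r1+r2)) - 1) = 2228.84 m/s
V2 = sqrt(mu/r2) = 3318.93 m/s
dV2 = V2*(1 - sqrt(2*r1/(r1+r2))) = 1431.85 m/s
Total dV = 3661 m/s

3661 m/s


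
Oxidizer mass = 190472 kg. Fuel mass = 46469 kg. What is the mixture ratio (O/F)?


MR = 190472 / 46469 = 4.1

4.1


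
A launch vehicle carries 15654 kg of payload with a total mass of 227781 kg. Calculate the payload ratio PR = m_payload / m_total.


PR = 15654 / 227781 = 0.0687

0.0687


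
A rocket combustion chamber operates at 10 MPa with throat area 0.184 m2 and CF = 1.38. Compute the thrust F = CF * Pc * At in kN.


F = 1.38 * 10e6 * 0.184 = 2.5392e+06 N = 2539.2 kN

2539.2 kN


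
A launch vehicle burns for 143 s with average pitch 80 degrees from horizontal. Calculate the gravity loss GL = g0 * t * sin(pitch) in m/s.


GL = 9.81 * 143 * sin(80 deg) = 1382 m/s

1382 m/s


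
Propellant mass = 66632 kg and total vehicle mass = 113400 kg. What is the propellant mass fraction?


PMF = 66632 / 113400 = 0.588

0.588


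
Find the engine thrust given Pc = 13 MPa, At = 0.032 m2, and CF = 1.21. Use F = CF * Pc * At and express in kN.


F = 1.21 * 13e6 * 0.032 = 503360.0 N = 503.4 kN

503.4 kN


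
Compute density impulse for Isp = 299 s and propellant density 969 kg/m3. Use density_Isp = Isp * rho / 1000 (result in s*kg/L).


rho*Isp = 299 * 969 / 1000 = 290 s*kg/L

290 s*kg/L


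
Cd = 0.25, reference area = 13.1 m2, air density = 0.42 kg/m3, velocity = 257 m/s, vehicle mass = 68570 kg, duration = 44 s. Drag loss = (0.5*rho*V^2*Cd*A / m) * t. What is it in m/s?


D = 0.5 * 0.42 * 257^2 * 0.25 * 13.1 = 45425.2 N
a = 45425.2 / 68570 = 0.6625 m/s2
dV = 0.6625 * 44 = 29.1 m/s

29.1 m/s


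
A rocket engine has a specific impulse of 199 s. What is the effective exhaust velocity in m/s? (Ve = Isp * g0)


Ve = Isp * g0 = 199 * 9.81 = 1952.2 m/s

1952.2 m/s


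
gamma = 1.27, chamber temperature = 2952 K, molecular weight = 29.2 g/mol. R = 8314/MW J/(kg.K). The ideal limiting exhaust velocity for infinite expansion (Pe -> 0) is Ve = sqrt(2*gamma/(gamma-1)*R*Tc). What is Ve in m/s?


R = 8314 / 29.2 = 284.73 J/(kg.K)
Ve = sqrt(2 * 1.27 / (1.27 - 1) * 284.73 * 2952) = 2812 m/s

2812 m/s


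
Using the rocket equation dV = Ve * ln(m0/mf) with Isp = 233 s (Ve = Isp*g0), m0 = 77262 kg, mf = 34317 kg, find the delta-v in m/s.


Ve = 233 * 9.81 = 2285.73 m/s
dV = 2285.73 * ln(77262/34317) = 1855 m/s

1855 m/s


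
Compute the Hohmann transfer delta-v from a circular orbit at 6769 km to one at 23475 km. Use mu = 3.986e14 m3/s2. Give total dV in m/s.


V1 = sqrt(mu/r1) = 7673.73 m/s
dV1 = V1*(sqrt(2*r2/(r1+r2)) - 1) = 1887.3 m/s
V2 = sqrt(mu/r2) = 4120.65 m/s
dV2 = V2*(1 - sqrt(2*r1/(r1+r2))) = 1363.74 m/s
Total dV = 3251 m/s

3251 m/s


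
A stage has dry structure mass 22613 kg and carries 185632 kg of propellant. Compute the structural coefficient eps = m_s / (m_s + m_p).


eps = 22613 / (22613 + 185632) = 0.1086

0.1086


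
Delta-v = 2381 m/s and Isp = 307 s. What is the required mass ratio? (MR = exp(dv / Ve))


Ve = 307 * 9.81 = 3011.67 m/s
MR = exp(2381 / 3011.67) = 2.205

2.205


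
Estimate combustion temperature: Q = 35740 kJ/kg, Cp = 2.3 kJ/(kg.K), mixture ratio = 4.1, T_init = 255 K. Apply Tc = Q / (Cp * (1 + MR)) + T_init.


Tc = 35740 / (2.3 * (1 + 4.1)) + 255 = 3302 K

3302 K


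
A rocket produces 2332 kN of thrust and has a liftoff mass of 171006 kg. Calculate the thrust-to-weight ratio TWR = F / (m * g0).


TWR = 2332000 / (171006 * 9.81) = 1.39

1.39


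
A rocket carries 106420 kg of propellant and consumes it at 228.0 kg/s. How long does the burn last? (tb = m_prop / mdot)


tb = 106420 / 228.0 = 466.8 s

466.8 s


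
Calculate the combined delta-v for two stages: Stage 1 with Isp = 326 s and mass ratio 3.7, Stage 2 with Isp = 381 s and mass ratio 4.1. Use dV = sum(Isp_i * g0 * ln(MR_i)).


dV1 = 326 * 9.81 * ln(3.7) = 4184.1 m/s
dV2 = 381 * 9.81 * ln(4.1) = 5273.7 m/s
Total dV = 4184.1 + 5273.7 = 9457.8 m/s ~ 9458 m/s

9458 m/s


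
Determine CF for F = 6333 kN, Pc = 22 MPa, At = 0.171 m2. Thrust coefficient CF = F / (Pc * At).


CF = 6333000 / (22e6 * 0.171) = 1.68

1.68


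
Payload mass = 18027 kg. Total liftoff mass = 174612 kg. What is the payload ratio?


PR = 18027 / 174612 = 0.1032

0.1032


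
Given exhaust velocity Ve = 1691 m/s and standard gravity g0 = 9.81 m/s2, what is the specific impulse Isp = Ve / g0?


Isp = Ve / g0 = 1691 / 9.81 = 172.4 s

172.4 s


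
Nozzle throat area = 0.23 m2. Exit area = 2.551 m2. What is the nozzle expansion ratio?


AR = 2.551 / 0.23 = 11.1

11.1


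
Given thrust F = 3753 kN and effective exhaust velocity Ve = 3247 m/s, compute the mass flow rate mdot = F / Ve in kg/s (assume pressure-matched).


mdot = F / Ve = 3753000 / 3247 = 1155.8 kg/s

1155.8 kg/s


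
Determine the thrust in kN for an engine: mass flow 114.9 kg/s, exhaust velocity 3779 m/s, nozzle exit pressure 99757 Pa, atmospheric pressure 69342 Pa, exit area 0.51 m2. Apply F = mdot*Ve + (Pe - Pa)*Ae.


F = 114.9 * 3779 + (99757 - 69342) * 0.51 = 449719.0 N = 449.7 kN

449.7 kN


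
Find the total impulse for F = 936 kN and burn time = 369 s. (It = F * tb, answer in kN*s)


It = 936 * 369 = 345384 kN*s

345384 kN*s


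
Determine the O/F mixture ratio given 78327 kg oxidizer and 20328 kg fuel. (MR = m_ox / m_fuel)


MR = 78327 / 20328 = 3.85

3.85


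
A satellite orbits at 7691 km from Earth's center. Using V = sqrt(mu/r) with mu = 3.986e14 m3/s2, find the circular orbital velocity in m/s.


V = sqrt(3.986e14 / 7691000) = 7199 m/s

7199 m/s


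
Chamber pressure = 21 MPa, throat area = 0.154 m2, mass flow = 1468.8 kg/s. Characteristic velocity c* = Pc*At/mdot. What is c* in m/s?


c* = 21e6 * 0.154 / 1468.8 = 2202 m/s

2202 m/s


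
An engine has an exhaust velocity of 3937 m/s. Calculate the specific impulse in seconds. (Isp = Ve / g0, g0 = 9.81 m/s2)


Isp = Ve / g0 = 3937 / 9.81 = 401.3 s

401.3 s


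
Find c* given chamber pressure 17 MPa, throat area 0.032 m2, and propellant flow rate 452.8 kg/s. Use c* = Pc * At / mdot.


c* = 17e6 * 0.032 / 452.8 = 1201 m/s

1201 m/s


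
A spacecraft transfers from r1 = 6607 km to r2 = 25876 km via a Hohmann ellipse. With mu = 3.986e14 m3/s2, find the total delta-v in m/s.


V1 = sqrt(mu/r1) = 7767.24 m/s
dV1 = V1*(sqrt(2*r2/(r1+r2)) - 1) = 2036.73 m/s
V2 = sqrt(mu/r2) = 3924.82 m/s
dV2 = V2*(1 - sqrt(2*r1/(r1+r2))) = 1421.54 m/s
Total dV = 3458 m/s

3458 m/s


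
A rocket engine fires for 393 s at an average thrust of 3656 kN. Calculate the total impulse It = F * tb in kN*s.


It = 3656 * 393 = 1436808 kN*s

1436808 kN*s


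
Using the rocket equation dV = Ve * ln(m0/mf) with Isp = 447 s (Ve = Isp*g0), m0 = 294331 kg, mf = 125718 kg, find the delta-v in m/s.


Ve = 447 * 9.81 = 4385.07 m/s
dV = 4385.07 * ln(294331/125718) = 3730 m/s

3730 m/s


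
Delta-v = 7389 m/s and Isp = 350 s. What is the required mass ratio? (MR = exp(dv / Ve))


Ve = 350 * 9.81 = 3433.5 m/s
MR = exp(7389 / 3433.5) = 8.602

8.602


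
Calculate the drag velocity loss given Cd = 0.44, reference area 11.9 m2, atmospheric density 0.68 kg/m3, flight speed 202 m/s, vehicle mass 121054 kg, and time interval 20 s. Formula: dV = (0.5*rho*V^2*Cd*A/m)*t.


D = 0.5 * 0.68 * 202^2 * 0.44 * 11.9 = 72640.91 N
a = 72640.91 / 121054 = 0.6001 m/s2
dV = 0.6001 * 20 = 12.0 m/s

12.0 m/s


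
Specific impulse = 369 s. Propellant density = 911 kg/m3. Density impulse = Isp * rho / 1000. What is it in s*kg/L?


rho*Isp = 369 * 911 / 1000 = 336 s*kg/L

336 s*kg/L


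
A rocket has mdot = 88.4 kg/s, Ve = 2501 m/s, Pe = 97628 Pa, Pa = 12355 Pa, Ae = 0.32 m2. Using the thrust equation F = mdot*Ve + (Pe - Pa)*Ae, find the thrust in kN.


F = 88.4 * 2501 + (97628 - 12355) * 0.32 = 248376.0 N = 248.4 kN

248.4 kN


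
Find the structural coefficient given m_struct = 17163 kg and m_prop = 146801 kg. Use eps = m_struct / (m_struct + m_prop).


eps = 17163 / (17163 + 146801) = 0.1047

0.1047


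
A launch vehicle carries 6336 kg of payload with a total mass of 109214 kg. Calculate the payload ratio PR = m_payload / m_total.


PR = 6336 / 109214 = 0.058

0.058


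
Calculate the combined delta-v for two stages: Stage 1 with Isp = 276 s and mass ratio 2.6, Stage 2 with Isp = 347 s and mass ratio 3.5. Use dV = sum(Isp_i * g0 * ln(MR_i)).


dV1 = 276 * 9.81 * ln(2.6) = 2587.1 m/s
dV2 = 347 * 9.81 * ln(3.5) = 4264.5 m/s
Total dV = 2587.1 + 4264.5 = 6851.6 m/s ~ 6852 m/s

6852 m/s


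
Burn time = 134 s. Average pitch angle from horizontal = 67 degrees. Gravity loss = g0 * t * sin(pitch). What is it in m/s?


GL = 9.81 * 134 * sin(67 deg) = 1210 m/s

1210 m/s


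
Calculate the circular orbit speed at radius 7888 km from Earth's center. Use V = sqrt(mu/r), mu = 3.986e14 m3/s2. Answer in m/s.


V = sqrt(3.986e14 / 7888000) = 7109 m/s

7109 m/s


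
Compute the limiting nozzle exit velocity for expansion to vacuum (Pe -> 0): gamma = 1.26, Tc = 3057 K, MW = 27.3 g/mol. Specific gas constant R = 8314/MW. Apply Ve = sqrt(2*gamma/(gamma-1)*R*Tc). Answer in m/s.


R = 8314 / 27.3 = 304.54 J/(kg.K)
Ve = sqrt(2 * 1.26 / (1.26 - 1) * 304.54 * 3057) = 3004 m/s

3004 m/s


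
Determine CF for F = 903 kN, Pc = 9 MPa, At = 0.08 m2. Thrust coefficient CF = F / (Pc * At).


CF = 903000 / (9e6 * 0.08) = 1.25

1.25


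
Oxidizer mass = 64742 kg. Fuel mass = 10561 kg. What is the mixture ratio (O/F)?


MR = 64742 / 10561 = 6.13

6.13


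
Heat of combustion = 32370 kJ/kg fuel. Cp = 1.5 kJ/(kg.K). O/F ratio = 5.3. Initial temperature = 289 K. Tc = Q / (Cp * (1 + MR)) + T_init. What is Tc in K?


Tc = 32370 / (1.5 * (1 + 5.3)) + 289 = 3714 K

3714 K


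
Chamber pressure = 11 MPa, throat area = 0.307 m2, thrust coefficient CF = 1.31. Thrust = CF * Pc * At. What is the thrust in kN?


F = 1.31 * 11e6 * 0.307 = 4.4239e+06 N = 4423.9 kN

4423.9 kN


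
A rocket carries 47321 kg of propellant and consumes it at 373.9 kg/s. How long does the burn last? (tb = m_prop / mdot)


tb = 47321 / 373.9 = 126.6 s

126.6 s


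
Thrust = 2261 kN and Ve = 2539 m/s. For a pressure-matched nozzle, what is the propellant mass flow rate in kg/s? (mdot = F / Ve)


mdot = F / Ve = 2261000 / 2539 = 890.5 kg/s

890.5 kg/s


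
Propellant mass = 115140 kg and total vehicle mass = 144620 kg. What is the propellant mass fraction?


PMF = 115140 / 144620 = 0.796

0.796


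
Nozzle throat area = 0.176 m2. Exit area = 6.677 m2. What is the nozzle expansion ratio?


AR = 6.677 / 0.176 = 37.9

37.9


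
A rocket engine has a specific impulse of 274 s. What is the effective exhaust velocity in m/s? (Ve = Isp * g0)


Ve = Isp * g0 = 274 * 9.81 = 2687.9 m/s

2687.9 m/s


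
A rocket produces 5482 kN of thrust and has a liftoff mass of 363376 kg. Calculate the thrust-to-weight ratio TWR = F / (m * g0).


TWR = 5482000 / (363376 * 9.81) = 1.54

1.54


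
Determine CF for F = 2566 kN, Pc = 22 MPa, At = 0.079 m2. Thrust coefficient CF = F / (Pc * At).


CF = 2566000 / (22e6 * 0.079) = 1.48

1.48


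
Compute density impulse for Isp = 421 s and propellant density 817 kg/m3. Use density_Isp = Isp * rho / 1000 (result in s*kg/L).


rho*Isp = 421 * 817 / 1000 = 344 s*kg/L

344 s*kg/L


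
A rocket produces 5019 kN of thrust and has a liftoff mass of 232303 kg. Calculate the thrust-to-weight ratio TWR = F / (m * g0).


TWR = 5019000 / (232303 * 9.81) = 2.2

2.2


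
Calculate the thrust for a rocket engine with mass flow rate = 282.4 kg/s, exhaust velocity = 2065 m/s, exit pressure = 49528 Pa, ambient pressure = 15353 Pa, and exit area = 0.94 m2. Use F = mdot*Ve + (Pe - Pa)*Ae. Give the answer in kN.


F = 282.4 * 2065 + (49528 - 15353) * 0.94 = 615280.0 N = 615.3 kN

615.3 kN


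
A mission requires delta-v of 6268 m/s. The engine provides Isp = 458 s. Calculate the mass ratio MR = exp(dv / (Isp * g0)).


Ve = 458 * 9.81 = 4492.98 m/s
MR = exp(6268 / 4492.98) = 4.035

4.035


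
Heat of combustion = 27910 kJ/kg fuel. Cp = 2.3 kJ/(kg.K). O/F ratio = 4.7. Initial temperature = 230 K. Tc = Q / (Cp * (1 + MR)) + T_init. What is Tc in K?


Tc = 27910 / (2.3 * (1 + 4.7)) + 230 = 2359 K

2359 K


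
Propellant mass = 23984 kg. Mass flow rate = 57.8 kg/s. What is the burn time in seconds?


tb = 23984 / 57.8 = 414.9 s

414.9 s


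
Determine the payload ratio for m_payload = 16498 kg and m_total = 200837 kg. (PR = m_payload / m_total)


PR = 16498 / 200837 = 0.0821

0.0821


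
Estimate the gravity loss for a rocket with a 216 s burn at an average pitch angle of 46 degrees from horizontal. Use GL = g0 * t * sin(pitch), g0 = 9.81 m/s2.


GL = 9.81 * 216 * sin(46 deg) = 1524 m/s

1524 m/s


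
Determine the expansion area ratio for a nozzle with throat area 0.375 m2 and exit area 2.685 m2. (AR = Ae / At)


AR = 2.685 / 0.375 = 7.2

7.2


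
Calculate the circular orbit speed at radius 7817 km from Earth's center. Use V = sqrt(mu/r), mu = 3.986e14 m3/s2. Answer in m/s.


V = sqrt(3.986e14 / 7817000) = 7141 m/s

7141 m/s


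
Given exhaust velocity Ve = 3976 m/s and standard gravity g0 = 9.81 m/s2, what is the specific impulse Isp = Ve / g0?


Isp = Ve / g0 = 3976 / 9.81 = 405.3 s

405.3 s


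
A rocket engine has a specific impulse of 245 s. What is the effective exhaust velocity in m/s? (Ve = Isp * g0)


Ve = Isp * g0 = 245 * 9.81 = 2403.5 m/s

2403.5 m/s


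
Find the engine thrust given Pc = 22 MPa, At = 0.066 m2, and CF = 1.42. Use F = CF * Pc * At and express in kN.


F = 1.42 * 22e6 * 0.066 = 2.0618e+06 N = 2061.8 kN

2061.8 kN


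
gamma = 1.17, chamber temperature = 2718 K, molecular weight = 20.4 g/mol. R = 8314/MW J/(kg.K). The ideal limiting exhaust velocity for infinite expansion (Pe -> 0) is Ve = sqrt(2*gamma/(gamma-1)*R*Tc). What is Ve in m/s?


R = 8314 / 20.4 = 407.55 J/(kg.K)
Ve = sqrt(2 * 1.17 / (1.17 - 1) * 407.55 * 2718) = 3905 m/s

3905 m/s


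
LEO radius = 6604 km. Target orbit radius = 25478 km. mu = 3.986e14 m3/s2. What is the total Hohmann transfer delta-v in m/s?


V1 = sqrt(mu/r1) = 7769.0 m/s
dV1 = V1*(sqrt(2*r2/(r1+r2)) - 1) = 2022.11 m/s
V2 = sqrt(mu/r2) = 3955.36 m/s
dV2 = V2*(1 - sqrt(2*r1/(r1+r2))) = 1417.46 m/s
Total dV = 3440 m/s

3440 m/s


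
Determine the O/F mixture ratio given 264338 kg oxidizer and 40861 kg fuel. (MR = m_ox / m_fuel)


MR = 264338 / 40861 = 6.47

6.47


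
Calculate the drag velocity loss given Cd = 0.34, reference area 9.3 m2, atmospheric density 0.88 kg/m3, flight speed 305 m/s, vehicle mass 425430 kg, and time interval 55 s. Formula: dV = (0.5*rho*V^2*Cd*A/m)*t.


D = 0.5 * 0.88 * 305^2 * 0.34 * 9.3 = 129423.82 N
a = 129423.82 / 425430 = 0.3042 m/s2
dV = 0.3042 * 55 = 16.7 m/s

16.7 m/s


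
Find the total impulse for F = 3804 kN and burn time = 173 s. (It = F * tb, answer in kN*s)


It = 3804 * 173 = 658092 kN*s

658092 kN*s


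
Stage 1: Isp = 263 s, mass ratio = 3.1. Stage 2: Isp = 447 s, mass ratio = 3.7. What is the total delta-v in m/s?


dV1 = 263 * 9.81 * ln(3.1) = 2919.1 m/s
dV2 = 447 * 9.81 * ln(3.7) = 5737.1 m/s
Total dV = 2919.1 + 5737.1 = 8656.2 m/s ~ 8656 m/s

8656 m/s


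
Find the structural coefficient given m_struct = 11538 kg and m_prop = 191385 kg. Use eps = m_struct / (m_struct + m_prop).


eps = 11538 / (11538 + 191385) = 0.0569

0.0569


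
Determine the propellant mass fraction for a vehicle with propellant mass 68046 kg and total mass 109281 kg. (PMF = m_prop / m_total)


PMF = 68046 / 109281 = 0.623

0.623


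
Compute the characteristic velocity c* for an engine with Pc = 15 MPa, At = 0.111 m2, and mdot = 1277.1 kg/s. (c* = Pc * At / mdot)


c* = 15e6 * 0.111 / 1277.1 = 1304 m/s

1304 m/s


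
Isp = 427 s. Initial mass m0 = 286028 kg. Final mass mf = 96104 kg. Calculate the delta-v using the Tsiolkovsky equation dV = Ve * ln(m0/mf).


Ve = 427 * 9.81 = 4188.87 m/s
dV = 4188.87 * ln(286028/96104) = 4569 m/s

4569 m/s


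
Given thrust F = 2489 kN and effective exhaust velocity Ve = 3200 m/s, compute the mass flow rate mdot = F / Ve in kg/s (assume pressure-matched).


mdot = F / Ve = 2489000 / 3200 = 777.8 kg/s

777.8 kg/s


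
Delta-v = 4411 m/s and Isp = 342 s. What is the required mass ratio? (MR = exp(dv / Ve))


Ve = 342 * 9.81 = 3355.02 m/s
MR = exp(4411 / 3355.02) = 3.724

3.724


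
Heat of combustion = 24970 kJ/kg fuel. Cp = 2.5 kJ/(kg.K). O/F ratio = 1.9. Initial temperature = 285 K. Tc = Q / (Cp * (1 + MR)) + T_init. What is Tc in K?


Tc = 24970 / (2.5 * (1 + 1.9)) + 285 = 3729 K

3729 K


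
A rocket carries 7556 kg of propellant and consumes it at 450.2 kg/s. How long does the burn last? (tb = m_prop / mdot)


tb = 7556 / 450.2 = 16.8 s

16.8 s


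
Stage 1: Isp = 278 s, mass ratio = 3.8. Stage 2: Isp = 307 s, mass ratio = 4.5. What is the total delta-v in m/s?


dV1 = 278 * 9.81 * ln(3.8) = 3640.8 m/s
dV2 = 307 * 9.81 * ln(4.5) = 4529.8 m/s
Total dV = 3640.8 + 4529.8 = 8170.6 m/s ~ 8171 m/s

8171 m/s


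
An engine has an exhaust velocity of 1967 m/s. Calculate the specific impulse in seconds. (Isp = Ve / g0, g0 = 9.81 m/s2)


Isp = Ve / g0 = 1967 / 9.81 = 200.5 s

200.5 s


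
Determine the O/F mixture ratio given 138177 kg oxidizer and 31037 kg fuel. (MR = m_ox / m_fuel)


MR = 138177 / 31037 = 4.45

4.45


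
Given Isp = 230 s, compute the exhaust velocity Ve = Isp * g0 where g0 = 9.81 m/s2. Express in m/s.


Ve = Isp * g0 = 230 * 9.81 = 2256.3 m/s

2256.3 m/s


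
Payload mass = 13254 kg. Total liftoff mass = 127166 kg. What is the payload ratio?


PR = 13254 / 127166 = 0.1042

0.1042


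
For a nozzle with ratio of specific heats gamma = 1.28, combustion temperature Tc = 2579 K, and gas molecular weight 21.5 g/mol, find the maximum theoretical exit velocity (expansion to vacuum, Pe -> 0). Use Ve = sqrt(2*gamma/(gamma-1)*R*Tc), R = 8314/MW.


R = 8314 / 21.5 = 386.7 J/(kg.K)
Ve = sqrt(2 * 1.28 / (1.28 - 1) * 386.7 * 2579) = 3020 m/s

3020 m/s


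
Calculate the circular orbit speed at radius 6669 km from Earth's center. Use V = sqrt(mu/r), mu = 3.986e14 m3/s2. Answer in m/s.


V = sqrt(3.986e14 / 6669000) = 7731 m/s

7731 m/s


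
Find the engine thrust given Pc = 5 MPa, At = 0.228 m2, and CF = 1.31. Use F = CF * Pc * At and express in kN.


F = 1.31 * 5e6 * 0.228 = 1.4934e+06 N = 1493.4 kN

1493.4 kN


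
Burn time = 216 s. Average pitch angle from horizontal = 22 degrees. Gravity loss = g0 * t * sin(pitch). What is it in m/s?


GL = 9.81 * 216 * sin(22 deg) = 794 m/s

794 m/s


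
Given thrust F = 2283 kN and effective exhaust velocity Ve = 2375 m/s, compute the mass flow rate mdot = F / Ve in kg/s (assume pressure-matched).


mdot = F / Ve = 2283000 / 2375 = 961.3 kg/s

961.3 kg/s


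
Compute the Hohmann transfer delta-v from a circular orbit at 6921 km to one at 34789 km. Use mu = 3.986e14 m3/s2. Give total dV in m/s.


V1 = sqrt(mu/r1) = 7588.99 m/s
dV1 = V1*(sqrt(2*r2/(r1+r2)) - 1) = 2212.68 m/s
V2 = sqrt(mu/r2) = 3384.91 m/s
dV2 = V2*(1 - sqrt(2*r1/(r1+r2))) = 1434.95 m/s
Total dV = 3648 m/s

3648 m/s


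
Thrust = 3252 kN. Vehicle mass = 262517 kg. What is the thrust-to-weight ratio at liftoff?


TWR = 3252000 / (262517 * 9.81) = 1.26

1.26


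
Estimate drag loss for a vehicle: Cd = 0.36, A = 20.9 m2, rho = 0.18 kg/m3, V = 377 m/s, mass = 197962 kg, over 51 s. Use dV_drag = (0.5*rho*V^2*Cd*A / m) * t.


D = 0.5 * 0.18 * 377^2 * 0.36 * 20.9 = 96244.07 N
a = 96244.07 / 197962 = 0.4862 m/s2
dV = 0.4862 * 51 = 24.8 m/s

24.8 m/s


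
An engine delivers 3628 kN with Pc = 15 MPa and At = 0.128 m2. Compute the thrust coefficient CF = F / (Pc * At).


CF = 3628000 / (15e6 * 0.128) = 1.89

1.89


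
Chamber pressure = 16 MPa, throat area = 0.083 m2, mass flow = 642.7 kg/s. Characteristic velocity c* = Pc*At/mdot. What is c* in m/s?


c* = 16e6 * 0.083 / 642.7 = 2066 m/s

2066 m/s


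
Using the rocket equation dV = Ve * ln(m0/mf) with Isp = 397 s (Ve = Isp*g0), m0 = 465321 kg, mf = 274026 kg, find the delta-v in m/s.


Ve = 397 * 9.81 = 3894.57 m/s
dV = 3894.57 * ln(465321/274026) = 2062 m/s

2062 m/s


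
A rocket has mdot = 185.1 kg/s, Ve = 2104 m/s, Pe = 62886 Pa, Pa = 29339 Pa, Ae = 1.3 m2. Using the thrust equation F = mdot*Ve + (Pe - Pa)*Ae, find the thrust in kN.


F = 185.1 * 2104 + (62886 - 29339) * 1.3 = 433061.0 N = 433.1 kN

433.1 kN


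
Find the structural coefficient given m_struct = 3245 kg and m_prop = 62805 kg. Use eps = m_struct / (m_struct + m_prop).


eps = 3245 / (3245 + 62805) = 0.0491

0.0491


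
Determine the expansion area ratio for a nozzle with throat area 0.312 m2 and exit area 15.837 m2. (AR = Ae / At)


AR = 15.837 / 0.312 = 50.8

50.8


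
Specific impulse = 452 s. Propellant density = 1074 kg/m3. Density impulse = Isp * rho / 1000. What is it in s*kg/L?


rho*Isp = 452 * 1074 / 1000 = 485 s*kg/L

485 s*kg/L


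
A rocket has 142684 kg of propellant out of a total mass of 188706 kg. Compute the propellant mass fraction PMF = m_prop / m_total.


PMF = 142684 / 188706 = 0.756

0.756


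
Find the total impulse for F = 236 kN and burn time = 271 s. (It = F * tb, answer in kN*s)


It = 236 * 271 = 63956 kN*s

63956 kN*s


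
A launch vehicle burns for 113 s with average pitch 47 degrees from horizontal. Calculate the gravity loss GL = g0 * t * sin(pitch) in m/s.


GL = 9.81 * 113 * sin(47 deg) = 811 m/s

811 m/s


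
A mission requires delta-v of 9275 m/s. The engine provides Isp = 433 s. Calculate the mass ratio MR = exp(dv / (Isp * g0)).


Ve = 433 * 9.81 = 4247.73 m/s
MR = exp(9275 / 4247.73) = 8.877

8.877


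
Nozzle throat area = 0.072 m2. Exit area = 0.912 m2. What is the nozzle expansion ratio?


AR = 0.912 / 0.072 = 12.7

12.7


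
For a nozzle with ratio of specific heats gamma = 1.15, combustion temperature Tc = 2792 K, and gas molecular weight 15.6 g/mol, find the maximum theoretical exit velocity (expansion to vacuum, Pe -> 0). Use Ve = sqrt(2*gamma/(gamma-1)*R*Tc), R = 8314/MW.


R = 8314 / 15.6 = 532.95 J/(kg.K)
Ve = sqrt(2 * 1.15 / (1.15 - 1) * 532.95 * 2792) = 4777 m/s

4777 m/s


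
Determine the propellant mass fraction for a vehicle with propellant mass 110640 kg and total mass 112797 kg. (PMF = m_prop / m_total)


PMF = 110640 / 112797 = 0.981

0.981


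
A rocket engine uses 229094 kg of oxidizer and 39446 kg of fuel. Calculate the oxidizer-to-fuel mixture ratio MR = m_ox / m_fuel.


MR = 229094 / 39446 = 5.81

5.81


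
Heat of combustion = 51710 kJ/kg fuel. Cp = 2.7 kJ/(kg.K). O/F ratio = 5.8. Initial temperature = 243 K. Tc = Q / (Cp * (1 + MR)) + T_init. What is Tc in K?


Tc = 51710 / (2.7 * (1 + 5.8)) + 243 = 3059 K

3059 K


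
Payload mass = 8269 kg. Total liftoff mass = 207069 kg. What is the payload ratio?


PR = 8269 / 207069 = 0.0399

0.0399


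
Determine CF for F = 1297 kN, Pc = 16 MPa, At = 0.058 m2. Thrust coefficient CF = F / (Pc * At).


CF = 1297000 / (16e6 * 0.058) = 1.4

1.4


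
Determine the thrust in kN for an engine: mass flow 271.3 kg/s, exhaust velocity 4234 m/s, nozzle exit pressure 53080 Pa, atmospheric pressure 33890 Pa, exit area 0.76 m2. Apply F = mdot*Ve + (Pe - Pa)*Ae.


F = 271.3 * 4234 + (53080 - 33890) * 0.76 = 1.1633e+06 N = 1163.3 kN

1163.3 kN
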